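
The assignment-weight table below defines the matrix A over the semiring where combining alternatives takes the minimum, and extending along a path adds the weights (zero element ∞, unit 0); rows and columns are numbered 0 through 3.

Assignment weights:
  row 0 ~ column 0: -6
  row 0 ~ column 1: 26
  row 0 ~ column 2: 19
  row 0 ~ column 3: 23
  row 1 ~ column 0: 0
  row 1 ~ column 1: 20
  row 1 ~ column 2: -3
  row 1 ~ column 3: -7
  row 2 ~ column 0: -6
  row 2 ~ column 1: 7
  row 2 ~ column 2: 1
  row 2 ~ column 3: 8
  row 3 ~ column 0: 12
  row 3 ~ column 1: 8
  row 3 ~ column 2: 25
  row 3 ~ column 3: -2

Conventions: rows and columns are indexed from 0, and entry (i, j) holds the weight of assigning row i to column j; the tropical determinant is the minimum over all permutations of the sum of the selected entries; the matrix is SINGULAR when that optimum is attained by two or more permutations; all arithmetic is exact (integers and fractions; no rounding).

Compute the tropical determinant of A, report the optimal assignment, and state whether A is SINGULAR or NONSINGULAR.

σ = (0, 1, 2, 3): (-6) + 20 + 1 + (-2) = 13
σ = (0, 1, 3, 2): (-6) + 20 + 8 + 25 = 47
σ = (0, 2, 1, 3): (-6) + (-3) + 7 + (-2) = -4
σ = (0, 2, 3, 1): (-6) + (-3) + 8 + 8 = 7
σ = (0, 3, 1, 2): (-6) + (-7) + 7 + 25 = 19
σ = (0, 3, 2, 1): (-6) + (-7) + 1 + 8 = -4
σ = (1, 0, 2, 3): 26 + 0 + 1 + (-2) = 25
σ = (1, 0, 3, 2): 26 + 0 + 8 + 25 = 59
σ = (1, 2, 0, 3): 26 + (-3) + (-6) + (-2) = 15
σ = (1, 2, 3, 0): 26 + (-3) + 8 + 12 = 43
σ = (1, 3, 0, 2): 26 + (-7) + (-6) + 25 = 38
σ = (1, 3, 2, 0): 26 + (-7) + 1 + 12 = 32
σ = (2, 0, 1, 3): 19 + 0 + 7 + (-2) = 24
σ = (2, 0, 3, 1): 19 + 0 + 8 + 8 = 35
σ = (2, 1, 0, 3): 19 + 20 + (-6) + (-2) = 31
σ = (2, 1, 3, 0): 19 + 20 + 8 + 12 = 59
σ = (2, 3, 0, 1): 19 + (-7) + (-6) + 8 = 14
σ = (2, 3, 1, 0): 19 + (-7) + 7 + 12 = 31
σ = (3, 0, 1, 2): 23 + 0 + 7 + 25 = 55
σ = (3, 0, 2, 1): 23 + 0 + 1 + 8 = 32
σ = (3, 1, 0, 2): 23 + 20 + (-6) + 25 = 62
σ = (3, 1, 2, 0): 23 + 20 + 1 + 12 = 56
σ = (3, 2, 0, 1): 23 + (-3) + (-6) + 8 = 22
σ = (3, 2, 1, 0): 23 + (-3) + 7 + 12 = 39
Optimal value attained by: σ = (0, 2, 1, 3).
Answer: det⊕(A) = -4; verdict: SINGULAR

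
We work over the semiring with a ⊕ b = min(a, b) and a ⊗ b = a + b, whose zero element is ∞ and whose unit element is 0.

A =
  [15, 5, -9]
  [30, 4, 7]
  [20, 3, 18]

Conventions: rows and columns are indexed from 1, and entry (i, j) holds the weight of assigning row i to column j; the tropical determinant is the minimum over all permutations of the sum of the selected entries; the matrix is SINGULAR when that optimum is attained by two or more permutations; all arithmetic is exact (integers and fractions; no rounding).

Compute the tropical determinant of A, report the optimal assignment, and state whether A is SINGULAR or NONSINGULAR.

σ = (1, 2, 3): 15 + 4 + 18 = 37
σ = (1, 3, 2): 15 + 7 + 3 = 25
σ = (2, 1, 3): 5 + 30 + 18 = 53
σ = (2, 3, 1): 5 + 7 + 20 = 32
σ = (3, 1, 2): (-9) + 30 + 3 = 24
σ = (3, 2, 1): (-9) + 4 + 20 = 15
Optimal value attained by: σ = (3, 2, 1).
Answer: det⊕(A) = 15; verdict: NONSINGULAR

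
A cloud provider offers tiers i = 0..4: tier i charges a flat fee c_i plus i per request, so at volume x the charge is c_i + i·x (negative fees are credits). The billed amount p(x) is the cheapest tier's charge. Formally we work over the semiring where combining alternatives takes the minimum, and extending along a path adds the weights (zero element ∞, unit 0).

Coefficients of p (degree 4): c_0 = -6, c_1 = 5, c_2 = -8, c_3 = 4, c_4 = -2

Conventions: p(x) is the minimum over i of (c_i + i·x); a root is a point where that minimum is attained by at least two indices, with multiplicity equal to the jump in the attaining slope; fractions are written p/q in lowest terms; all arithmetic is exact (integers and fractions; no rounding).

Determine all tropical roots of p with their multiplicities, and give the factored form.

hull edge (i=0, c=-6) to (i=2, c=-8): slope -1, span 2
hull edge (i=2, c=-8) to (i=4, c=-2): slope 3, span 2
Factored form: p(x) = -2 ⊗ (x ⊕ (-3)) ⊗ (x ⊕ (-3)) ⊗ (x ⊕ 1) ⊗ (x ⊕ 1)
Answer: roots = -3 (mult 2), 1 (mult 2)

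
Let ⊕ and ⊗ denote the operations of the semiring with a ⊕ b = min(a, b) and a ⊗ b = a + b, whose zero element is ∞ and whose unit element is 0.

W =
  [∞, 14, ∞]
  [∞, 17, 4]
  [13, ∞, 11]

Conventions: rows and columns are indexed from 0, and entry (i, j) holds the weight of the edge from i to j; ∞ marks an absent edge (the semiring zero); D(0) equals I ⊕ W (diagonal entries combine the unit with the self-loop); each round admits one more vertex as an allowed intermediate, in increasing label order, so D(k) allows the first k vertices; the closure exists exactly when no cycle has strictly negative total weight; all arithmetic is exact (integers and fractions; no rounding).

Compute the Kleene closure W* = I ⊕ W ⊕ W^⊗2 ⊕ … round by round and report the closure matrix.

D(0):
  [0, 14, ∞]
  [∞, 0, 4]
  [13, ∞, 0]
D(1):
  [0, 14, ∞]
  [∞, 0, 4]
  [13, 27, 0]
D(2):
  [0, 14, 18]
  [∞, 0, 4]
  [13, 27, 0]
D(3):
  [0, 14, 18]
  [17, 0, 4]
  [13, 27, 0]
Answer: W* = [[0, 14, 18], [17, 0, 4], [13, 27, 0]]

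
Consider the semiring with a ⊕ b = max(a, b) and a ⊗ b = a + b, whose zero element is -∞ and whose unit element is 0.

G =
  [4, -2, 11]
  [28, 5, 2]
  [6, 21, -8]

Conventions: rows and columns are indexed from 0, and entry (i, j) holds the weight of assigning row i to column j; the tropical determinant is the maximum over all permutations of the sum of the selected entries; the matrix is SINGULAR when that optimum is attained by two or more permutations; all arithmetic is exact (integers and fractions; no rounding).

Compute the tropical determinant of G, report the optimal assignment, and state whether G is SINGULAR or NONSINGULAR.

σ = (0, 1, 2): 4 + 5 + (-8) = 1
σ = (0, 2, 1): 4 + 2 + 21 = 27
σ = (1, 0, 2): (-2) + 28 + (-8) = 18
σ = (1, 2, 0): (-2) + 2 + 6 = 6
σ = (2, 0, 1): 11 + 28 + 21 = 60
σ = (2, 1, 0): 11 + 5 + 6 = 22
Optimal value attained by: σ = (2, 0, 1).
Answer: det⊕(G) = 60; verdict: NONSINGULAR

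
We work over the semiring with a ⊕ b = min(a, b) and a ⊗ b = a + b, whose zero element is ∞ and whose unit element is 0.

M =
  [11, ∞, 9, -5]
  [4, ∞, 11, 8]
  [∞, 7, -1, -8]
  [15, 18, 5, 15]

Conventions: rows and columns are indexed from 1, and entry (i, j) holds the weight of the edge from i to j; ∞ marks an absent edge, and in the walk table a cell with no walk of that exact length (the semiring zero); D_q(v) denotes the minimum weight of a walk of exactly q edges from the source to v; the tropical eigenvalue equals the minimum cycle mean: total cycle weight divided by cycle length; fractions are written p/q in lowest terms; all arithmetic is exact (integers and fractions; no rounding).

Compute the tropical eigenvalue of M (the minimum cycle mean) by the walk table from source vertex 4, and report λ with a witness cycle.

q=0: [∞, ∞, ∞, 0]
q=1: [15, 18, 5, 15]
q=2: [22, 12, 4, -3]
q=3: [12, 11, 2, -4]
q=4: [11, 9, 1, -6]
Optimal cycle mean attained by: cycle 3->4->3, total (-8) + 5, length 2.
Answer: λ = -3/2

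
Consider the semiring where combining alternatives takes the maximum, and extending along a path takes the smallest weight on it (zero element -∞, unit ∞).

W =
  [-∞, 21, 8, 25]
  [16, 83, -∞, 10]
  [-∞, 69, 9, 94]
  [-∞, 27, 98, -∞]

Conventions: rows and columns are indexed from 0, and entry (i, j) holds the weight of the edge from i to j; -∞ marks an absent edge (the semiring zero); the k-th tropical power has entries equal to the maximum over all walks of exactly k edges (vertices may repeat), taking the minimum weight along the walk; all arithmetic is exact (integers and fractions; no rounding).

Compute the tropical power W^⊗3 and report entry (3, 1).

W^⊗2:
  [16, 25, 25, 10]
  [16, 83, 10, 16]
  [16, 69, 94, 10]
  [16, 69, 9, 94]
W^⊗3:
  [16, 25, 10, 25]
  [16, 83, 16, 16]
  [16, 69, 10, 94]
  [16, 69, 94, 16]
Key observation: the optimum is the walk 3->2->1->1, with weight 98 min 69 min 83 = 69.
Optimal value attained by: walk 3->2->1->1.
Answer: (W^⊗3)[3][1] = 69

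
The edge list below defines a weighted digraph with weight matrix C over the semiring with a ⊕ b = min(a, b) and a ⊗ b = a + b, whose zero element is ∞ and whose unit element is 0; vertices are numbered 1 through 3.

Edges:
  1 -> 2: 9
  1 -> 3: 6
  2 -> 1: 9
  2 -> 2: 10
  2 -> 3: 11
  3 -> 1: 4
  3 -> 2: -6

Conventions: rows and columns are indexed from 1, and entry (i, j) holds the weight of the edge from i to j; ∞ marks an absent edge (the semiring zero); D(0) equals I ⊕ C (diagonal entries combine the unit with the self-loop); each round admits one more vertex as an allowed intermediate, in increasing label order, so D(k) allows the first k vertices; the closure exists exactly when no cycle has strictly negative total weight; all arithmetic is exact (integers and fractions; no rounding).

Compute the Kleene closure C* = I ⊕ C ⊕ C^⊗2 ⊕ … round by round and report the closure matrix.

D(0):
  [0, 9, 6]
  [9, 0, 11]
  [4, -6, 0]
D(1):
  [0, 9, 6]
  [9, 0, 11]
  [4, -6, 0]
D(2):
  [0, 9, 6]
  [9, 0, 11]
  [3, -6, 0]
D(3):
  [0, 0, 6]
  [9, 0, 11]
  [3, -6, 0]
Answer: C* = [[0, 0, 6], [9, 0, 11], [3, -6, 0]]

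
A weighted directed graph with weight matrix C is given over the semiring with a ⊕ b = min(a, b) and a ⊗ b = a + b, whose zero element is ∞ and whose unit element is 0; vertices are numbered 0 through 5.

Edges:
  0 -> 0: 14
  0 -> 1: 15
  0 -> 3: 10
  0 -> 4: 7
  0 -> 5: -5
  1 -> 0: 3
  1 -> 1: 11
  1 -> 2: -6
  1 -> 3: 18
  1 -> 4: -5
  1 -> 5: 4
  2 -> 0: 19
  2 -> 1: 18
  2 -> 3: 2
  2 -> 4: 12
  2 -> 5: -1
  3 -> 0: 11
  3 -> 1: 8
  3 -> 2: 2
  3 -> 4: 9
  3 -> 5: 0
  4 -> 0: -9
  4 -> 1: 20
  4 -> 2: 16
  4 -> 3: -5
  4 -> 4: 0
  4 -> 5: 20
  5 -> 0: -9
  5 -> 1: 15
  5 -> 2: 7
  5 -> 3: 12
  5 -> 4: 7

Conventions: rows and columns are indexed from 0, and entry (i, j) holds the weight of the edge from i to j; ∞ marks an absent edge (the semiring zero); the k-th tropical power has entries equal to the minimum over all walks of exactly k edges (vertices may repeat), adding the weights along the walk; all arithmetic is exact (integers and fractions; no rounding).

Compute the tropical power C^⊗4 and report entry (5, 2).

C^⊗2:
  [-14, 10, 2, 2, 2, 9]
  [-14, 12, 5, -10, -5, -7]
  [-10, 10, 4, 7, 6, 2]
  [-9, 15, 2, 4, 3, 1]
  [-9, 3, -3, -5, -2, -14]
  [-2, 6, 9, 1, -2, -14]
C^⊗3:
  [-7, 1, 4, -4, -7, -19]
  [-16, -2, -8, -10, -7, -19]
  [-7, 5, 4, 0, -3, -15]
  [-8, 6, 6, -2, -2, -14]
  [-23, 1, -7, -7, -7, -14]
  [-23, 1, -7, -7, -7, -7]
C^⊗4:
  [-28, -4, -12, -12, -12, -12]
  [-28, -4, -12, -12, -12, -21]
  [-24, 0, -8, -8, -8, -12]
  [-23, 1, -7, -7, -7, -13]
  [-23, -8, -7, -13, -16, -28]
  [-16, -8, -5, -13, -16, -28]
Key observation: the optimum is the walk 5->0->4->3->2, with weight (-9) + 7 + (-5) + 2 = -5.
Optimal value attained by: walk 5->0->4->3->2.
Answer: (C^⊗4)[5][2] = -5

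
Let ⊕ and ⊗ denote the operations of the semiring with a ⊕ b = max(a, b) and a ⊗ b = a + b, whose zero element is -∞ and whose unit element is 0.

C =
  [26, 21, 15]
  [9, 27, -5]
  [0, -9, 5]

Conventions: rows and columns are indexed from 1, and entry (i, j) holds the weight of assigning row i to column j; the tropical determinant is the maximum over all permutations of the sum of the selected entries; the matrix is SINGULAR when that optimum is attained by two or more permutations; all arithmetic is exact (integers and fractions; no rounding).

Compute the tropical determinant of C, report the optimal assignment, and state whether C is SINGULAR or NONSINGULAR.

σ = (1, 2, 3): 26 + 27 + 5 = 58
σ = (1, 3, 2): 26 + (-5) + (-9) = 12
σ = (2, 1, 3): 21 + 9 + 5 = 35
σ = (2, 3, 1): 21 + (-5) + 0 = 16
σ = (3, 1, 2): 15 + 9 + (-9) = 15
σ = (3, 2, 1): 15 + 27 + 0 = 42
Optimal value attained by: σ = (1, 2, 3).
Answer: det⊕(C) = 58; verdict: NONSINGULAR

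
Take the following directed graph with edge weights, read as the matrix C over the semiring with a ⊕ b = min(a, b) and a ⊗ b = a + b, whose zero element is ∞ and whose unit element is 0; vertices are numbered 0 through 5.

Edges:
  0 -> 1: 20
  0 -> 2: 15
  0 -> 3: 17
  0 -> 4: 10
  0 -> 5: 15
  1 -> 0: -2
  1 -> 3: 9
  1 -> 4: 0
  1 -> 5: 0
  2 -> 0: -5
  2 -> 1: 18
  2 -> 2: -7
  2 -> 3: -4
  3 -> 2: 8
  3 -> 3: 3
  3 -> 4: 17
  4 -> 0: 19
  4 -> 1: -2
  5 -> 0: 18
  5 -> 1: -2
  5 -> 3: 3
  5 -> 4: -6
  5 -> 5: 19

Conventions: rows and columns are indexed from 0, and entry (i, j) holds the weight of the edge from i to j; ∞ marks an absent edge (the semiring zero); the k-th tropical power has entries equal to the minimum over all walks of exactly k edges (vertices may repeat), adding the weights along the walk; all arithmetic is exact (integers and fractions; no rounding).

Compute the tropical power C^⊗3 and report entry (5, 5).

C^⊗2:
  [10, 8, 8, 11, 9, 20]
  [18, -2, 13, 3, -6, 13]
  [-12, 11, -14, -11, 5, 10]
  [3, 15, 1, 4, 20, ∞]
  [-4, 39, 34, 7, -2, -2]
  [-4, -8, 11, 6, -2, -2]
C^⊗3:
  [3, 7, 1, 4, 8, 8]
  [-4, -8, 6, 6, -2, -2]
  [-19, 3, -21, -18, -2, 3]
  [-4, 18, -6, -3, 13, 15]
  [16, -4, 11, 1, -8, 11]
  [-10, -4, 4, 1, -8, -8]
Key observation: the optimum is the walk 5->4->1->5, with weight (-6) + (-2) + 0 = -8.
Optimal value attained by: walk 5->4->1->5.
Answer: (C^⊗3)[5][5] = -8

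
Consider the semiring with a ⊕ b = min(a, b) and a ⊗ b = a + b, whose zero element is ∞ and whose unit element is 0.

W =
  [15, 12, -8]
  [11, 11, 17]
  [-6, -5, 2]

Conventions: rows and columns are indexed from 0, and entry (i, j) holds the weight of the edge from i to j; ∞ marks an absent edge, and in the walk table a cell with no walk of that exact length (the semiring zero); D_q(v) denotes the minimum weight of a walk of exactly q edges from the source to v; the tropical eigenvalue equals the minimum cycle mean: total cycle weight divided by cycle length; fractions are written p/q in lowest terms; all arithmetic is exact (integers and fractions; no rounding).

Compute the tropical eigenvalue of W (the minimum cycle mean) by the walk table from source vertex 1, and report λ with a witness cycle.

q=0: [∞, 0, ∞]
q=1: [11, 11, 17]
q=2: [11, 12, 3]
q=3: [-3, -2, 3]
Optimal cycle mean attained by: cycle 0->2->0, total (-8) + (-6), length 2.
Answer: λ = -7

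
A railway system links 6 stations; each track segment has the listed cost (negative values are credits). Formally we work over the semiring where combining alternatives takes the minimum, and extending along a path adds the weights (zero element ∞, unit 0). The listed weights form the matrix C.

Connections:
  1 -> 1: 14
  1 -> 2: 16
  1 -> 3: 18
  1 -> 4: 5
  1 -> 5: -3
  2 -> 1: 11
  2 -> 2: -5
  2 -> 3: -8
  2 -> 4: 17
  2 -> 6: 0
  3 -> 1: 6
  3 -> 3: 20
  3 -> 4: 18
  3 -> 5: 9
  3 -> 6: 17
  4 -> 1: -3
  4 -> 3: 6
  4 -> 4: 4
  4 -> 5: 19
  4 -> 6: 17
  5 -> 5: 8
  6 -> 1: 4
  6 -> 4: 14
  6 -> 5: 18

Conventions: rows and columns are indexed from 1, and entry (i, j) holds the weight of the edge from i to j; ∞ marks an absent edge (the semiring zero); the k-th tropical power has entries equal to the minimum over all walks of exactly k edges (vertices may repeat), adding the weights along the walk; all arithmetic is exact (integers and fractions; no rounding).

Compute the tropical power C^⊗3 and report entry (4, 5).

C^⊗2:
  [2, 11, 8, 9, 5, 16]
  [-2, -10, -13, 10, 1, -5]
  [15, 22, 24, 11, 3, 35]
  [1, 13, 10, 2, -6, 21]
  [∞, ∞, ∞, ∞, 16, ∞]
  [11, 20, 20, 9, 1, 31]
C^⊗3:
  [6, 6, 3, 7, -1, 11]
  [-7, -15, -18, 3, -5, -10]
  [8, 17, 14, 15, 11, 22]
  [-1, 8, 5, 6, -2, 13]
  [∞, ∞, ∞, ∞, 24, ∞]
  [6, 15, 12, 13, 8, 20]
Key observation: the optimum is the walk 4->4->1->5, with weight 4 + (-3) + (-3) = -2.
Optimal value attained by: walk 4->4->1->5.
Answer: (C^⊗3)[4][5] = -2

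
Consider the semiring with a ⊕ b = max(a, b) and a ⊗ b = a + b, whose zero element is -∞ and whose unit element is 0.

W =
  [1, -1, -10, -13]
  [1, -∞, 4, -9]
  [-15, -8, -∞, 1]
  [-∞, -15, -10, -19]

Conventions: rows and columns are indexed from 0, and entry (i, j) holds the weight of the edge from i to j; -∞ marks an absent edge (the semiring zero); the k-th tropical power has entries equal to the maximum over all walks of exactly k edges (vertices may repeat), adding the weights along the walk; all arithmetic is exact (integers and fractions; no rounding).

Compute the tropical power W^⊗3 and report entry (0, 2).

W^⊗2:
  [2, 0, 3, -9]
  [2, 0, -9, 5]
  [-7, -14, -4, -17]
  [-14, -18, -11, -9]
W^⊗3:
  [3, 1, 4, 4]
  [3, 1, 4, -8]
  [-6, -8, -10, -3]
  [-13, -15, -14, -10]
Key observation: the optimum is the walk 0->0->1->2, with weight 1 + (-1) + 4 = 4.
Optimal value attained by: walk 0->0->1->2.
Answer: (W^⊗3)[0][2] = 4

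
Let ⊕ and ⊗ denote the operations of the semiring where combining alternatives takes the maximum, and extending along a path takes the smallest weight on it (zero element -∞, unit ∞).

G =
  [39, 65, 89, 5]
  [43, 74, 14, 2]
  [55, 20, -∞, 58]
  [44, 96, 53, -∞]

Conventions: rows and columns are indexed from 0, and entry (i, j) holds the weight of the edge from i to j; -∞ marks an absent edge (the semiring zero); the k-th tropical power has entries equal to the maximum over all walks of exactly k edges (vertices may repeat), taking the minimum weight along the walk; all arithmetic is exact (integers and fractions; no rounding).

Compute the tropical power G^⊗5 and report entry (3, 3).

G^⊗2:
  [55, 65, 39, 58]
  [43, 74, 43, 14]
  [44, 58, 55, 5]
  [53, 74, 44, 53]
G^⊗3:
  [44, 65, 55, 39]
  [43, 74, 43, 43]
  [55, 58, 44, 55]
  [44, 74, 53, 44]
G^⊗4:
  [55, 65, 44, 55]
  [43, 74, 43, 43]
  [44, 58, 55, 44]
  [53, 74, 44, 53]
G^⊗5:
  [44, 65, 55, 44]
  [43, 74, 43, 43]
  [55, 58, 44, 55]
  [44, 74, 53, 44]
Key observation: the optimum is the walk 3->0->2->0->2->3, with weight 44 min 89 min 55 min 89 min 58 = 44.
Optimal value attained by: walk 3->0->2->0->2->3.
Answer: (G^⊗5)[3][3] = 44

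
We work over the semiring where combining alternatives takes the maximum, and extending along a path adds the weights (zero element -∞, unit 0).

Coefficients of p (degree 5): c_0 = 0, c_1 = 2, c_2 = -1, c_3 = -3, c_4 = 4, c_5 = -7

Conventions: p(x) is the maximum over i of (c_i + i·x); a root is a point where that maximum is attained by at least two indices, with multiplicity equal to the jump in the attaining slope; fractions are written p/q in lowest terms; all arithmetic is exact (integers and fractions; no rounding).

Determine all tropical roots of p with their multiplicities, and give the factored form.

hull edge (i=0, c=0) to (i=1, c=2): slope 2, span 1
hull edge (i=1, c=2) to (i=4, c=4): slope 2/3, span 3
hull edge (i=4, c=4) to (i=5, c=-7): slope -11, span 1
Factored form: p(x) = -7 ⊗ (x ⊕ (-2)) ⊗ (x ⊕ (-2/3)) ⊗ (x ⊕ (-2/3)) ⊗ (x ⊕ (-2/3)) ⊗ (x ⊕ 11)
Answer: roots = -2 (mult 1), -2/3 (mult 3), 11 (mult 1)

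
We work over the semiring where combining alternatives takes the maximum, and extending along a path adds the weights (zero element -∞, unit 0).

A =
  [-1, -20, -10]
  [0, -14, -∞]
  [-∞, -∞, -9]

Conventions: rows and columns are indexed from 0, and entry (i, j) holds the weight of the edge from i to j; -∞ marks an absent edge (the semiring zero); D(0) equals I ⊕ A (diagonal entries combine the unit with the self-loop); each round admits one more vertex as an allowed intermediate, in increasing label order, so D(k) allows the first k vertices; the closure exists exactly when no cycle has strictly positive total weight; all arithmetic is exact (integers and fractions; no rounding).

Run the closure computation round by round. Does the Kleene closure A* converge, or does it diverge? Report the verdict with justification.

D(0):
  [0, -20, -10]
  [0, 0, -∞]
  [-∞, -∞, 0]
D(1):
  [0, -20, -10]
  [0, 0, -10]
  [-∞, -∞, 0]
D(2):
  [0, -20, -10]
  [0, 0, -10]
  [-∞, -∞, 0]
D(3):
  [0, -20, -10]
  [0, 0, -10]
  [-∞, -∞, 0]
Key observation: every diagonal entry stays at the unit through all rounds, so no improving cycle exists.
Answer: CONVERGES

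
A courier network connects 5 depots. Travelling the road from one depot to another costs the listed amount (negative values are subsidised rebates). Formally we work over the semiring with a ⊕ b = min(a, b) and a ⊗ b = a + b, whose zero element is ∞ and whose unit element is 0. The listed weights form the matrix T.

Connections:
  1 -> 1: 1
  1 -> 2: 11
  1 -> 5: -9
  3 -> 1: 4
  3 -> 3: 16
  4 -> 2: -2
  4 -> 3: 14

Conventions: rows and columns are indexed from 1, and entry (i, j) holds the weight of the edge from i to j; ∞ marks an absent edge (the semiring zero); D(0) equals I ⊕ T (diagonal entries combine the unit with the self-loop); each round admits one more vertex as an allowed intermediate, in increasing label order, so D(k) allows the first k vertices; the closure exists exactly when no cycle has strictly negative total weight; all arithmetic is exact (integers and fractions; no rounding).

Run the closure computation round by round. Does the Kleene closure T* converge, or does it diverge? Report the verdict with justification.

D(0):
  [0, 11, ∞, ∞, -9]
  [∞, 0, ∞, ∞, ∞]
  [4, ∞, 0, ∞, ∞]
  [∞, -2, 14, 0, ∞]
  [∞, ∞, ∞, ∞, 0]
D(1):
  [0, 11, ∞, ∞, -9]
  [∞, 0, ∞, ∞, ∞]
  [4, 15, 0, ∞, -5]
  [∞, -2, 14, 0, ∞]
  [∞, ∞, ∞, ∞, 0]
D(2):
  [0, 11, ∞, ∞, -9]
  [∞, 0, ∞, ∞, ∞]
  [4, 15, 0, ∞, -5]
  [∞, -2, 14, 0, ∞]
  [∞, ∞, ∞, ∞, 0]
D(3):
  [0, 11, ∞, ∞, -9]
  [∞, 0, ∞, ∞, ∞]
  [4, 15, 0, ∞, -5]
  [18, -2, 14, 0, 9]
  [∞, ∞, ∞, ∞, 0]
D(4):
  [0, 11, ∞, ∞, -9]
  [∞, 0, ∞, ∞, ∞]
  [4, 15, 0, ∞, -5]
  [18, -2, 14, 0, 9]
  [∞, ∞, ∞, ∞, 0]
D(5):
  [0, 11, ∞, ∞, -9]
  [∞, 0, ∞, ∞, ∞]
  [4, 15, 0, ∞, -5]
  [18, -2, 14, 0, 9]
  [∞, ∞, ∞, ∞, 0]
Key observation: every diagonal entry stays at the unit through all rounds, so no improving cycle exists.
Answer: CONVERGES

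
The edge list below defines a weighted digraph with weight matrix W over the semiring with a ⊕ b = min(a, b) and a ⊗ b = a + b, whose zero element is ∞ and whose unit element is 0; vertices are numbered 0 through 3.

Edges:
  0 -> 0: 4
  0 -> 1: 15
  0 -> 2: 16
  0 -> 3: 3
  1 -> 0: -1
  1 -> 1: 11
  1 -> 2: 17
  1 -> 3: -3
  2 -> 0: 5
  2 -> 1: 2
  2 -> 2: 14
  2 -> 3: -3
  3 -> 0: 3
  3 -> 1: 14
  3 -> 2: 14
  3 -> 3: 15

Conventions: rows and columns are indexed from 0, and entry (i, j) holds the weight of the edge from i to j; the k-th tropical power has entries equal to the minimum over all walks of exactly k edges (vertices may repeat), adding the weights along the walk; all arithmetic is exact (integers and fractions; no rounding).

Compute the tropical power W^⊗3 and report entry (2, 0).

W^⊗2:
  [6, 17, 17, 7]
  [0, 11, 11, 2]
  [0, 11, 11, -1]
  [7, 16, 19, 6]
W^⊗3:
  [10, 19, 21, 9]
  [4, 13, 16, 3]
  [2, 13, 13, 3]
  [9, 20, 20, 10]
Key observation: the optimum is the walk 2->1->3->0, with weight 2 + (-3) + 3 = 2.
Optimal value attained by: walk 2->1->3->0.
Answer: (W^⊗3)[2][0] = 2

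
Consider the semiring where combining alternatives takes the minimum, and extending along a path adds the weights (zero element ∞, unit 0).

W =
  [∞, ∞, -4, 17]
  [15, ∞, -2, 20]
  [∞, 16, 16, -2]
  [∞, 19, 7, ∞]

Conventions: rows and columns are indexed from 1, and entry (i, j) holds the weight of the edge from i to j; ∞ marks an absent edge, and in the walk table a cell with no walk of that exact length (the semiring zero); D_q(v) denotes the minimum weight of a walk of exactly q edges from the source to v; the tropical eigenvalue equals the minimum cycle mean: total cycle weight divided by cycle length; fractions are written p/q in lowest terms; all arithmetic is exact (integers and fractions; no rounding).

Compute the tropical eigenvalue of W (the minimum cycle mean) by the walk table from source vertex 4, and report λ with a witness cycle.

q=0: [∞, ∞, ∞, 0]
q=1: [∞, 19, 7, ∞]
q=2: [34, 23, 17, 5]
q=3: [38, 24, 12, 15]
q=4: [39, 28, 22, 10]
Optimal cycle mean attained by: cycle 3->4->3, total (-2) + 7, length 2.
Answer: λ = 5/2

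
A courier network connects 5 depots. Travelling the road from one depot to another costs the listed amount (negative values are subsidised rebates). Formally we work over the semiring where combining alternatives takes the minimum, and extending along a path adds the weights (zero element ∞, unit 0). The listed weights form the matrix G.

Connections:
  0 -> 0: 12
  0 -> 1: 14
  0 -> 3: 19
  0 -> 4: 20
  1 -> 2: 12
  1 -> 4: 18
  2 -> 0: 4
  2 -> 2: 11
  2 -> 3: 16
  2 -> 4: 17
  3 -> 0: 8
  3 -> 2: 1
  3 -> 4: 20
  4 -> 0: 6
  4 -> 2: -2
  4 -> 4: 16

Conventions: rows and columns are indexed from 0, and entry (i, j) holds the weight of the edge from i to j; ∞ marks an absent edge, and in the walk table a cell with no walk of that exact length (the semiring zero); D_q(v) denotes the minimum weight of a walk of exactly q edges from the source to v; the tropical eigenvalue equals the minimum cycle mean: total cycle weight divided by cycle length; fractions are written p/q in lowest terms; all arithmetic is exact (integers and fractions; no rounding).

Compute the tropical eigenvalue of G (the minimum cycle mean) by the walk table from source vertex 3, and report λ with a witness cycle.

q=0: [∞, ∞, ∞, 0, ∞]
q=1: [8, ∞, 1, ∞, 20]
q=2: [5, 22, 12, 17, 18]
q=3: [16, 19, 16, 24, 25]
q=4: [20, 30, 23, 32, 33]
q=5: [27, 34, 31, 39, 40]
Optimal cycle mean attained by: cycle 0->4->2->0, total 20 + (-2) + 4, length 3.
Answer: λ = 22/3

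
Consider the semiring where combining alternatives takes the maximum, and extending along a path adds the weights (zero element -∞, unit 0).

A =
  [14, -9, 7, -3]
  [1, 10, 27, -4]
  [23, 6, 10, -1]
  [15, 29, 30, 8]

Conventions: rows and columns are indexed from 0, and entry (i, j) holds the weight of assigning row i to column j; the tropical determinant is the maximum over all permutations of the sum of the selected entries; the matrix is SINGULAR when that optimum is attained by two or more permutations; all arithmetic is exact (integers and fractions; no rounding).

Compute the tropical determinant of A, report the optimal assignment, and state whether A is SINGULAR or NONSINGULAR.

σ = (0, 1, 2, 3): 14 + 10 + 10 + 8 = 42
σ = (0, 1, 3, 2): 14 + 10 + (-1) + 30 = 53
σ = (0, 2, 1, 3): 14 + 27 + 6 + 8 = 55
σ = (0, 2, 3, 1): 14 + 27 + (-1) + 29 = 69
σ = (0, 3, 1, 2): 14 + (-4) + 6 + 30 = 46
σ = (0, 3, 2, 1): 14 + (-4) + 10 + 29 = 49
σ = (1, 0, 2, 3): (-9) + 1 + 10 + 8 = 10
σ = (1, 0, 3, 2): (-9) + 1 + (-1) + 30 = 21
σ = (1, 2, 0, 3): (-9) + 27 + 23 + 8 = 49
σ = (1, 2, 3, 0): (-9) + 27 + (-1) + 15 = 32
σ = (1, 3, 0, 2): (-9) + (-4) + 23 + 30 = 40
σ = (1, 3, 2, 0): (-9) + (-4) + 10 + 15 = 12
σ = (2, 0, 1, 3): 7 + 1 + 6 + 8 = 22
σ = (2, 0, 3, 1): 7 + 1 + (-1) + 29 = 36
σ = (2, 1, 0, 3): 7 + 10 + 23 + 8 = 48
σ = (2, 1, 3, 0): 7 + 10 + (-1) + 15 = 31
σ = (2, 3, 0, 1): 7 + (-4) + 23 + 29 = 55
σ = (2, 3, 1, 0): 7 + (-4) + 6 + 15 = 24
σ = (3, 0, 1, 2): (-3) + 1 + 6 + 30 = 34
σ = (3, 0, 2, 1): (-3) + 1 + 10 + 29 = 37
σ = (3, 1, 0, 2): (-3) + 10 + 23 + 30 = 60
σ = (3, 1, 2, 0): (-3) + 10 + 10 + 15 = 32
σ = (3, 2, 0, 1): (-3) + 27 + 23 + 29 = 76
σ = (3, 2, 1, 0): (-3) + 27 + 6 + 15 = 45
Optimal value attained by: σ = (3, 2, 0, 1).
Answer: det⊕(A) = 76; verdict: NONSINGULAR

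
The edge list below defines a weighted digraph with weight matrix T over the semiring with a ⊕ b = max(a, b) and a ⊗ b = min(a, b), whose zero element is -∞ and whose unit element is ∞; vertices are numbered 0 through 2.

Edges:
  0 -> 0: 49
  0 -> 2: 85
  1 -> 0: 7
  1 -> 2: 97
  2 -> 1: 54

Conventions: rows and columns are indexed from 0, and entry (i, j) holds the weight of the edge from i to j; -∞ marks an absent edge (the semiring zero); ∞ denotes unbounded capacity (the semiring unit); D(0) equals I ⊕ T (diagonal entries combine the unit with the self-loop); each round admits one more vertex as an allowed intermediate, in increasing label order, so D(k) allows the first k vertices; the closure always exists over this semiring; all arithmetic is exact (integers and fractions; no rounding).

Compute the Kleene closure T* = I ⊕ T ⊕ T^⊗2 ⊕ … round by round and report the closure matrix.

D(0):
  [∞, -∞, 85]
  [7, ∞, 97]
  [-∞, 54, ∞]
D(1):
  [∞, -∞, 85]
  [7, ∞, 97]
  [-∞, 54, ∞]
D(2):
  [∞, -∞, 85]
  [7, ∞, 97]
  [7, 54, ∞]
D(3):
  [∞, 54, 85]
  [7, ∞, 97]
  [7, 54, ∞]
Answer: T* = [[∞, 54, 85], [7, ∞, 97], [7, 54, ∞]]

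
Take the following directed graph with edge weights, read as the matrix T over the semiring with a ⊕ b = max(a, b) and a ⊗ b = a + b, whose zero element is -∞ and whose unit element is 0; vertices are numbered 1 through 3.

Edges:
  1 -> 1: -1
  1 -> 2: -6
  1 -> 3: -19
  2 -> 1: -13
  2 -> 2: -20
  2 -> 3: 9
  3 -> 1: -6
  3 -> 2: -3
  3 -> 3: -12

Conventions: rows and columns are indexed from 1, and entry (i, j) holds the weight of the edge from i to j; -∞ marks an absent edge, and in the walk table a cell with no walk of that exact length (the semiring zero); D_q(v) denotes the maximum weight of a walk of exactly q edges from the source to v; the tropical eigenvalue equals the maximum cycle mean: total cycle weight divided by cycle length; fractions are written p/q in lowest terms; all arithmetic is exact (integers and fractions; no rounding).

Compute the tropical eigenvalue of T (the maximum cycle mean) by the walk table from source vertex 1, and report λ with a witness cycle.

q=0: [0, -∞, -∞]
q=1: [-1, -6, -19]
q=2: [-2, -7, 3]
q=3: [-3, 0, 2]
Optimal cycle mean attained by: cycle 2->3->2, total 9 + (-3), length 2.
Answer: λ = 3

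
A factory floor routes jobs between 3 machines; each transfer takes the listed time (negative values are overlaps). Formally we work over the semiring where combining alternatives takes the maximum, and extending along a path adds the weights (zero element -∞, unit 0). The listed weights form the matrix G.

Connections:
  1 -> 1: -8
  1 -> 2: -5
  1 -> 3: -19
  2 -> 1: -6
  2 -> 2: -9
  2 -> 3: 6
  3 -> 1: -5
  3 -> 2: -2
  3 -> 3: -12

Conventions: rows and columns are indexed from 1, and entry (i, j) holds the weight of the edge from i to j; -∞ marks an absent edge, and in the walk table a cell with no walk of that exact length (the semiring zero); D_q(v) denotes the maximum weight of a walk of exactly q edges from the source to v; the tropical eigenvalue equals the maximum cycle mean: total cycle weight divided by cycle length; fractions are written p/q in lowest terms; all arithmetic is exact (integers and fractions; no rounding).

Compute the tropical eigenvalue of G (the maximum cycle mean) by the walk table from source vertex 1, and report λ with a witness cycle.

q=0: [0, -∞, -∞]
q=1: [-8, -5, -19]
q=2: [-11, -13, 1]
q=3: [-4, -1, -7]
Optimal cycle mean attained by: cycle 2->3->2, total 6 + (-2), length 2.
Answer: λ = 2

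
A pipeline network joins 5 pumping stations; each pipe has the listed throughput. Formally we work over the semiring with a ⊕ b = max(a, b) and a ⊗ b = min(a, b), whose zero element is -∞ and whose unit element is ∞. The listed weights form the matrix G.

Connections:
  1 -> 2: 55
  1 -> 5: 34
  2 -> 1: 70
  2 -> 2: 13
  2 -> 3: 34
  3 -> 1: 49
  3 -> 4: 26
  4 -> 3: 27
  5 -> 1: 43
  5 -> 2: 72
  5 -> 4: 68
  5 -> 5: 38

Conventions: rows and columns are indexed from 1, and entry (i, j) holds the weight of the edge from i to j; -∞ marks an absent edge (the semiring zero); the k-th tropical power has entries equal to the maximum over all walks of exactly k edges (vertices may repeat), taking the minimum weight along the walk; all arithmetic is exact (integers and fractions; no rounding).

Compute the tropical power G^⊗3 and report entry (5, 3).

G^⊗2:
  [55, 34, 34, 34, 34]
  [34, 55, 13, 26, 34]
  [-∞, 49, 26, -∞, 34]
  [27, -∞, -∞, 26, -∞]
  [70, 43, 34, 38, 38]
G^⊗3:
  [34, 55, 34, 34, 34]
  [55, 34, 34, 34, 34]
  [49, 34, 34, 34, 34]
  [-∞, 27, 26, -∞, 27]
  [43, 55, 34, 38, 38]
Key observation: the optimum is the walk 5->1->2->3, with weight 43 min 55 min 34 = 34.
Optimal value attained by: walk 5->1->2->3.
Answer: (G^⊗3)[5][3] = 34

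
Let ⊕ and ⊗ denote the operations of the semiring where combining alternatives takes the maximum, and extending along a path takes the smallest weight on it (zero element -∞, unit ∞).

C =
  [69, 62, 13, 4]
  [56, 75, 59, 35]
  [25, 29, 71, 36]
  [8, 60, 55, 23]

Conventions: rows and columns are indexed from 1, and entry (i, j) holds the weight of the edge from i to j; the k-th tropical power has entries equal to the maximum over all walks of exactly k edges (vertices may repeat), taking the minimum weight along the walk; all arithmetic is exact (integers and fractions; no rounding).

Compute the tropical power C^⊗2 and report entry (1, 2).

C^⊗2:
  [69, 62, 59, 35]
  [56, 75, 59, 36]
  [29, 36, 71, 36]
  [56, 60, 59, 36]
Key observation: the optimum is the walk 1->1->2, with weight 69 min 62 = 62.
Optimal value attained by: walk 1->1->2.
Answer: (C^⊗2)[1][2] = 62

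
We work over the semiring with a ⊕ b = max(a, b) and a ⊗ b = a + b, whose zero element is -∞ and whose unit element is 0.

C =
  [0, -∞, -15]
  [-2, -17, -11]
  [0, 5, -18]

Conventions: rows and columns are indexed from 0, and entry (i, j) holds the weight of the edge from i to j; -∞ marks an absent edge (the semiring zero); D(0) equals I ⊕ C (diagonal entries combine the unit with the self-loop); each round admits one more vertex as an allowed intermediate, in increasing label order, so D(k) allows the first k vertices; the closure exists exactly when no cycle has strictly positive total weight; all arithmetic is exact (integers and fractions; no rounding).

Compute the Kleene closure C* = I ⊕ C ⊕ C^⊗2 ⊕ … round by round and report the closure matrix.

D(0):
  [0, -∞, -15]
  [-2, 0, -11]
  [0, 5, 0]
D(1):
  [0, -∞, -15]
  [-2, 0, -11]
  [0, 5, 0]
D(2):
  [0, -∞, -15]
  [-2, 0, -11]
  [3, 5, 0]
D(3):
  [0, -10, -15]
  [-2, 0, -11]
  [3, 5, 0]
Answer: C* = [[0, -10, -15], [-2, 0, -11], [3, 5, 0]]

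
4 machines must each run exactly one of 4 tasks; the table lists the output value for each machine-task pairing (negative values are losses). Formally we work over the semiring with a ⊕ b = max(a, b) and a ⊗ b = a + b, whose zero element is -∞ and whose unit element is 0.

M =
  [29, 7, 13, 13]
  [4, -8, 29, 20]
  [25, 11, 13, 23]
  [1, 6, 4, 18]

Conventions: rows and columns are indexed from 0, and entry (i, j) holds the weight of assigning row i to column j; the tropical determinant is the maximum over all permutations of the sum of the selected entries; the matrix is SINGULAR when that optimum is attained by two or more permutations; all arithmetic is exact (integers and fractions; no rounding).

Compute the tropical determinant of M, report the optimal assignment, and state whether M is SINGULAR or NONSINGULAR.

σ = (0, 1, 2, 3): 29 + (-8) + 13 + 18 = 52
σ = (0, 1, 3, 2): 29 + (-8) + 23 + 4 = 48
σ = (0, 2, 1, 3): 29 + 29 + 11 + 18 = 87
σ = (0, 2, 3, 1): 29 + 29 + 23 + 6 = 87
σ = (0, 3, 1, 2): 29 + 20 + 11 + 4 = 64
σ = (0, 3, 2, 1): 29 + 20 + 13 + 6 = 68
σ = (1, 0, 2, 3): 7 + 4 + 13 + 18 = 42
σ = (1, 0, 3, 2): 7 + 4 + 23 + 4 = 38
σ = (1, 2, 0, 3): 7 + 29 + 25 + 18 = 79
σ = (1, 2, 3, 0): 7 + 29 + 23 + 1 = 60
σ = (1, 3, 0, 2): 7 + 20 + 25 + 4 = 56
σ = (1, 3, 2, 0): 7 + 20 + 13 + 1 = 41
σ = (2, 0, 1, 3): 13 + 4 + 11 + 18 = 46
σ = (2, 0, 3, 1): 13 + 4 + 23 + 6 = 46
σ = (2, 1, 0, 3): 13 + (-8) + 25 + 18 = 48
σ = (2, 1, 3, 0): 13 + (-8) + 23 + 1 = 29
σ = (2, 3, 0, 1): 13 + 20 + 25 + 6 = 64
σ = (2, 3, 1, 0): 13 + 20 + 11 + 1 = 45
σ = (3, 0, 1, 2): 13 + 4 + 11 + 4 = 32
σ = (3, 0, 2, 1): 13 + 4 + 13 + 6 = 36
σ = (3, 1, 0, 2): 13 + (-8) + 25 + 4 = 34
σ = (3, 1, 2, 0): 13 + (-8) + 13 + 1 = 19
σ = (3, 2, 0, 1): 13 + 29 + 25 + 6 = 73
σ = (3, 2, 1, 0): 13 + 29 + 11 + 1 = 54
Optimal value attained by: σ = (0, 2, 1, 3).
Answer: det⊕(M) = 87; verdict: SINGULAR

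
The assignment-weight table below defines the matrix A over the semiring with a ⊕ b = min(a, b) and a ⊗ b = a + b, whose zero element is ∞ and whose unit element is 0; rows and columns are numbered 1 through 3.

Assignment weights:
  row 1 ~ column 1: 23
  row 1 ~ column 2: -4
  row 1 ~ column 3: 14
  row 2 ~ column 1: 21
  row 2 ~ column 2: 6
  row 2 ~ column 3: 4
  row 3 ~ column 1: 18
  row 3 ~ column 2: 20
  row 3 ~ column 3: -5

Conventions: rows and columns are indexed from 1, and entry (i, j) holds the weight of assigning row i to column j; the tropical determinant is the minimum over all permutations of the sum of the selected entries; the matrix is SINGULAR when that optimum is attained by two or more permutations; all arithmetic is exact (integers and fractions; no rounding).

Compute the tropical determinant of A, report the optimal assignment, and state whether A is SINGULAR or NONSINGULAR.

σ = (1, 2, 3): 23 + 6 + (-5) = 24
σ = (1, 3, 2): 23 + 4 + 20 = 47
σ = (2, 1, 3): (-4) + 21 + (-5) = 12
σ = (2, 3, 1): (-4) + 4 + 18 = 18
σ = (3, 1, 2): 14 + 21 + 20 = 55
σ = (3, 2, 1): 14 + 6 + 18 = 38
Optimal value attained by: σ = (2, 1, 3).
Answer: det⊕(A) = 12; verdict: NONSINGULAR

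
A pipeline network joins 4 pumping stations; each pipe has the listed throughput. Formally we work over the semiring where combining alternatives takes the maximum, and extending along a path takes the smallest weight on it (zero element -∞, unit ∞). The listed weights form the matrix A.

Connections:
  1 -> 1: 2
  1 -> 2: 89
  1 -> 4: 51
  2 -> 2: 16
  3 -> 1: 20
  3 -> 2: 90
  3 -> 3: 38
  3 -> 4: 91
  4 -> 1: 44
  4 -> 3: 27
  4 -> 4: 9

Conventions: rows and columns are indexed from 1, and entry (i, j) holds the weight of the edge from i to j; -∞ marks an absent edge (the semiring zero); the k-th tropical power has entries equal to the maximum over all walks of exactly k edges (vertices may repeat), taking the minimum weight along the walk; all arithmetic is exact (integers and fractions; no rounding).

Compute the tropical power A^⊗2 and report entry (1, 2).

A^⊗2:
  [44, 16, 27, 9]
  [-∞, 16, -∞, -∞]
  [44, 38, 38, 38]
  [20, 44, 27, 44]
Key observation: the optimum is the walk 1->2->2, with weight 89 min 16 = 16.
Optimal value attained by: walk 1->2->2.
Answer: (A^⊗2)[1][2] = 16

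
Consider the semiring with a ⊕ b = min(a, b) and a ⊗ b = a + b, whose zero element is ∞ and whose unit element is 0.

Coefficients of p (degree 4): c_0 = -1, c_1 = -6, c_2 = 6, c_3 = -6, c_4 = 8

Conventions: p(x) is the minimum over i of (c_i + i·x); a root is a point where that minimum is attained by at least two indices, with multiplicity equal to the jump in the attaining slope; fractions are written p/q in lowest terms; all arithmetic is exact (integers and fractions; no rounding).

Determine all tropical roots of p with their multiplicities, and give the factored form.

hull edge (i=0, c=-1) to (i=1, c=-6): slope -5, span 1
hull edge (i=1, c=-6) to (i=3, c=-6): slope 0, span 2
hull edge (i=3, c=-6) to (i=4, c=8): slope 14, span 1
Factored form: p(x) = 8 ⊗ (x ⊕ (-14)) ⊗ (x ⊕ 0) ⊗ (x ⊕ 0) ⊗ (x ⊕ 5)
Answer: roots = -14 (mult 1), 0 (mult 2), 5 (mult 1)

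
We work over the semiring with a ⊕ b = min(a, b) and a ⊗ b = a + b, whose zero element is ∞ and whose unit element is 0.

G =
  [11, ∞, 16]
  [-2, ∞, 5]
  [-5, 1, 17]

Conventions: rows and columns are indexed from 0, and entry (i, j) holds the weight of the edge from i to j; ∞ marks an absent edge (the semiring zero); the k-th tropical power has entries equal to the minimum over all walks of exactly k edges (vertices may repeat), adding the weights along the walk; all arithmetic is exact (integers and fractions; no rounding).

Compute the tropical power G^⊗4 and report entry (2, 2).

G^⊗2:
  [11, 17, 27]
  [0, 6, 14]
  [-1, 18, 6]
G^⊗3:
  [15, 28, 22]
  [4, 15, 11]
  [1, 7, 15]
G^⊗4:
  [17, 23, 31]
  [6, 12, 20]
  [5, 16, 12]
Key observation: the optimum is the walk 2->1->2->1->2, with weight 1 + 5 + 1 + 5 = 12.
Optimal value attained by: walk 2->1->2->1->2.
Answer: (G^⊗4)[2][2] = 12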